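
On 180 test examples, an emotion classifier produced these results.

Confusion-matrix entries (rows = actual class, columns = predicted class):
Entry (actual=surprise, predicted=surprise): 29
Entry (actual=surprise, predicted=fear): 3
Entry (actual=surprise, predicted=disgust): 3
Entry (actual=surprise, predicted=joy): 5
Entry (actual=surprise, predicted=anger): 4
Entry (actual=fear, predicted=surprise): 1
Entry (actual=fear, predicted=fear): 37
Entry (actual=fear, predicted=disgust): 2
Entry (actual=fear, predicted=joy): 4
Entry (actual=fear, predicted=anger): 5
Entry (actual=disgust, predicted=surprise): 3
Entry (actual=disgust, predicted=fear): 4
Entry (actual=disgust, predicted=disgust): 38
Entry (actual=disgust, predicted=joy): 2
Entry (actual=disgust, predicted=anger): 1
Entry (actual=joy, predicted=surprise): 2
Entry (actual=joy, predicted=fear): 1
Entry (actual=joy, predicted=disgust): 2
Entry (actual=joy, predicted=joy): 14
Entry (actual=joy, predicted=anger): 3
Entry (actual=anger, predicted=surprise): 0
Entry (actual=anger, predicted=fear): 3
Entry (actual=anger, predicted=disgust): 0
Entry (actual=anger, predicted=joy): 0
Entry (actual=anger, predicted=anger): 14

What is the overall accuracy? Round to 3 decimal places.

Accuracy = trace / total = (29+37+38+14+14=132) / 180 = 132/180 = 0.733

0.733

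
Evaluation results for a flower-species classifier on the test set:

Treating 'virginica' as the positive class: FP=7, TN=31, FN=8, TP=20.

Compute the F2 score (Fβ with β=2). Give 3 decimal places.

0.719

Fβ = (1+β²)·TP / ((1+β²)·TP + β²·FN + FP), with β²=4
= 5·20 / (5·20 + 4·8 + 7) = 0.719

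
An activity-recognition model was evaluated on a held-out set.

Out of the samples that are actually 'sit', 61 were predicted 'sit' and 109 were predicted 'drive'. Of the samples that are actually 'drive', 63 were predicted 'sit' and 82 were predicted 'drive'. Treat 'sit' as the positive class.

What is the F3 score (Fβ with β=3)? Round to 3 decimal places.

0.369

Fβ = (1+β²)·TP / ((1+β²)·TP + β²·FN + FP), with β²=9
= 10·61 / (10·61 + 9·109 + 63) = 0.369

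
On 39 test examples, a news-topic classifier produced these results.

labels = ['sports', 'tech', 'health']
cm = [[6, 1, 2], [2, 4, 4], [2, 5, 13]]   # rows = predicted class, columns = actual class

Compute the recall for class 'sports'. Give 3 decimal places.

Treat 'sports' as positive and all other classes as negative.
recall = TP/(TP+FN).
sports: TP=6, FN=2+2=4 → 6/10 = 0.6000

0.600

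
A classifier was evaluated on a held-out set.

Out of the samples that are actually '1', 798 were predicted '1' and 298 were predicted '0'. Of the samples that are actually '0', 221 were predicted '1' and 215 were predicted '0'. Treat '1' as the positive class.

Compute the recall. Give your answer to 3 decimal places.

Recall = TP/(TP+FN) = 798/(798+298) = 798/1096 = 0.728

0.728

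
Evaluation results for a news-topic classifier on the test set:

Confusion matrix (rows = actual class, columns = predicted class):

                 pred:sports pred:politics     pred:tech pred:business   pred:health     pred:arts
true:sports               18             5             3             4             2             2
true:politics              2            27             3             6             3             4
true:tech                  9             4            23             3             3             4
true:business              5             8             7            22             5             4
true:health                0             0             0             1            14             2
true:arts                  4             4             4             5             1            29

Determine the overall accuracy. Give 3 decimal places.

0.554

Accuracy = trace / total = (18+27+23+22+14+29=133) / 240 = 133/240 = 0.554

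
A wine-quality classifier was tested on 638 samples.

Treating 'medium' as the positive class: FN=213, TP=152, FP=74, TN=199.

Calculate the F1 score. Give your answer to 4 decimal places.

0.5144

Precision = TP/(TP+FP) = 152/226 = 0.6726
Recall = TP/(TP+FN) = 152/365 = 0.4164
F1 = 2·TP/(2·TP+FP+FN) = 304/591 = 0.5144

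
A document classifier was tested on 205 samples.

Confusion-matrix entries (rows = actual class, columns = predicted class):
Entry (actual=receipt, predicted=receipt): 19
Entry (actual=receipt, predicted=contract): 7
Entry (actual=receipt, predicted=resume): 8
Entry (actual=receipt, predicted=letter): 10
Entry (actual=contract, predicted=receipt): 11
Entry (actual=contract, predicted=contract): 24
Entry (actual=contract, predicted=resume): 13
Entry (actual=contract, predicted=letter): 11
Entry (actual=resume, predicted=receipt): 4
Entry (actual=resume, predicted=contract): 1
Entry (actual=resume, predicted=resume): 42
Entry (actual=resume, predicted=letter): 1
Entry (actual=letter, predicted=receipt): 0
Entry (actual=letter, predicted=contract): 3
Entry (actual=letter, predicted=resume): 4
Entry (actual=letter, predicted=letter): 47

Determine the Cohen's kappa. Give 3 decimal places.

Observed agreement pₒ = trace/N = 132/205 = 0.6439
Expected agreement pₑ = Σ (rowᵢ·colᵢ)/N² = (44·34 + 59·35 + 48·67 + 54·69)/205² = 0.2499
κ = (pₒ − pₑ)/(1 − pₑ) = (0.6439 − 0.2499)/(1 − 0.2499) = 0.525

0.525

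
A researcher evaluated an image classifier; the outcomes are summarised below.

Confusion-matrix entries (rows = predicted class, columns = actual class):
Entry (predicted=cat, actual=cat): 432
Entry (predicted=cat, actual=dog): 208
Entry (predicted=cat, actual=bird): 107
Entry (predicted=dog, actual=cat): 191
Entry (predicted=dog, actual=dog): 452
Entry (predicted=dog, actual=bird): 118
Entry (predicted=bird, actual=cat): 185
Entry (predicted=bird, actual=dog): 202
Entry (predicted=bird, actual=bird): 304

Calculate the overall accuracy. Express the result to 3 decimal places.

Accuracy = trace / total = (432+452+304=1188) / 2199 = 1188/2199 = 0.540

0.540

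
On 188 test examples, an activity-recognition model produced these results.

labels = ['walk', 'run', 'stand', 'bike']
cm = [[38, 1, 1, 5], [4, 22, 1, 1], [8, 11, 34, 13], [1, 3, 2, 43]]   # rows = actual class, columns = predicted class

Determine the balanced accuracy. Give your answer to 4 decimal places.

0.7557

Balanced accuracy = mean of per-class recall.
  walk: recall = 38/45 = 0.84444
  run: recall = 22/28 = 0.78571
  stand: recall = 34/66 = 0.51515
  bike: recall = 43/49 = 0.87755
Mean = (0.84444 + 0.78571 + 0.51515 + 0.87755) / 4 = 0.7557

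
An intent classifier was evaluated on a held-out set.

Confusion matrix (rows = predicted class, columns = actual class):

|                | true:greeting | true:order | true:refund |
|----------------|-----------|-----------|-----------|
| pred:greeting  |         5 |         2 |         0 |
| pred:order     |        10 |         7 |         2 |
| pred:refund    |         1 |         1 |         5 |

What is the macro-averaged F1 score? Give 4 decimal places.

0.5439

Per-class F1 score (2·TP/(2·TP+FP+FN)):
  greeting: TP=5, FP=2+0=2, FN=10+1=11 → 10/23 = 0.43478
  order: TP=7, FP=10+2=12, FN=2+1=3 → 14/29 = 0.48276
  refund: TP=5, FP=1+1=2, FN=0+2=2 → 10/14 = 0.71429
Macro-F1 score = mean = (0.43478 + 0.48276 + 0.71429) / 3 = 0.5439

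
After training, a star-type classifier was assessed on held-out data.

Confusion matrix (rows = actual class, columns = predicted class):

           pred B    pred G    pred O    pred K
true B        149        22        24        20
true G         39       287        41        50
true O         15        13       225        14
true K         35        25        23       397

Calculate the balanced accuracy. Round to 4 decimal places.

Balanced accuracy = mean of per-class recall.
  B: recall = 149/215 = 0.69302
  G: recall = 287/417 = 0.68825
  O: recall = 225/267 = 0.84270
  K: recall = 397/480 = 0.82708
Mean = (0.69302 + 0.68825 + 0.84270 + 0.82708) / 4 = 0.7628

0.7628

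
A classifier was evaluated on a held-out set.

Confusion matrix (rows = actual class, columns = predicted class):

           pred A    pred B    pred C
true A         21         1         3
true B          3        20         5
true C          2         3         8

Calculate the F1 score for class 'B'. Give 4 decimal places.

Take TP from the diagonal, FP from the rest of the 'B' prediction marginal, FN from the rest of the 'B' actual marginal.
F1 score = 2·TP/(2·TP+FP+FN).
B: TP=20, FP=1+3=4, FN=3+5=8 → 40/52 = 0.76923

0.7692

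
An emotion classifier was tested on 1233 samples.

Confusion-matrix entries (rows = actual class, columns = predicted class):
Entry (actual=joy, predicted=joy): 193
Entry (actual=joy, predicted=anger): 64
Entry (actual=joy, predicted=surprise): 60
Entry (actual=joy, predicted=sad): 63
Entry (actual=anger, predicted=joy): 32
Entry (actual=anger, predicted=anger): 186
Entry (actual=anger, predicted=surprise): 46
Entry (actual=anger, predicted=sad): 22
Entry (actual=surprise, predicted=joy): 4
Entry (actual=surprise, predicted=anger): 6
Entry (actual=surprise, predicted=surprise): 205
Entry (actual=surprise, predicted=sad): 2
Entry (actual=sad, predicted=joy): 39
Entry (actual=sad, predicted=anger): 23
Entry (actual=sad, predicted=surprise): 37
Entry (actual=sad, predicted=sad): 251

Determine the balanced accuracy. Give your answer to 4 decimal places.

0.7050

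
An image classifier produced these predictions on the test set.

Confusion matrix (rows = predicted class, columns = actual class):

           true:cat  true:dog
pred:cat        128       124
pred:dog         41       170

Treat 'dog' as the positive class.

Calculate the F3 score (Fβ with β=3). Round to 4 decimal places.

0.5950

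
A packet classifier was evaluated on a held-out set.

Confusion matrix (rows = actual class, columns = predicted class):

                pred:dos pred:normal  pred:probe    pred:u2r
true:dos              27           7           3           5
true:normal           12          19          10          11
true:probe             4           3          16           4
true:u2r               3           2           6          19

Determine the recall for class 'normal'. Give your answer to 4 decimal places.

0.3654

Treat 'normal' as positive and all other classes as negative.
recall = TP/(TP+FN).
normal: TP=19, FN=12+10+11=33 → 19/52 = 0.36538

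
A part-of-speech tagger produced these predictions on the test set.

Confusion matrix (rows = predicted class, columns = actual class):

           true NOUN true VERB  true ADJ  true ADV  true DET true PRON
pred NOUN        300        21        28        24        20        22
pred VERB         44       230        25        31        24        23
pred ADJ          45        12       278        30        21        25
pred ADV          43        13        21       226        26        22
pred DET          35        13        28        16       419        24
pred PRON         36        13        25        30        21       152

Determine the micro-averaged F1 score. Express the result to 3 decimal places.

0.678

Micro-averaging pools counts across classes: ΣTP=1605, ΣFP=761, ΣFN=761.
Micro-F1 score = 2·TP/(2·TP+FP+FN) on pooled counts = 0.678 (equals overall accuracy in single-label multiclass).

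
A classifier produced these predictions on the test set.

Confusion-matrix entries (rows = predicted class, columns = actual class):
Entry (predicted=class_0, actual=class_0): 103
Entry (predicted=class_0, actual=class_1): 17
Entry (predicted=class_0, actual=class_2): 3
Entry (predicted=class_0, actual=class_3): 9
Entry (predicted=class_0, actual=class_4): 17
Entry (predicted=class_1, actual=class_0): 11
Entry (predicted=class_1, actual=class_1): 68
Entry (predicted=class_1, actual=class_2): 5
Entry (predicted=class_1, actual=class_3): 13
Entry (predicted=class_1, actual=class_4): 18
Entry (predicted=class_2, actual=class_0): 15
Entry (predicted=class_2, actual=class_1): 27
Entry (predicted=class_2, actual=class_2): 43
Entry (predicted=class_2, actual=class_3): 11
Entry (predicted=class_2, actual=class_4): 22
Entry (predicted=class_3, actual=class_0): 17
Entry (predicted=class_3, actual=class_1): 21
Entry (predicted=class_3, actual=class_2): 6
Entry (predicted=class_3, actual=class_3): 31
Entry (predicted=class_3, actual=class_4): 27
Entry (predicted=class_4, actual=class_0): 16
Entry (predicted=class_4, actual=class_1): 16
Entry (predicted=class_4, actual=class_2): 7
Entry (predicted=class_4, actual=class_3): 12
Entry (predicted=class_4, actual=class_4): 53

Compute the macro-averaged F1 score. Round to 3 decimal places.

Per-class F1 score (2·TP/(2·TP+FP+FN)):
  class_0: TP=103, FP=17+3+9+17=46, FN=11+15+17+16=59 → 206/311 = 0.6624
  class_1: TP=68, FP=11+5+13+18=47, FN=17+27+21+16=81 → 136/264 = 0.5152
  class_2: TP=43, FP=15+27+11+22=75, FN=3+5+6+7=21 → 86/182 = 0.4725
  class_3: TP=31, FP=17+21+6+27=71, FN=9+13+11+12=45 → 62/178 = 0.3483
  class_4: TP=53, FP=16+16+7+12=51, FN=17+18+22+27=84 → 106/241 = 0.4398
Macro-F1 score = mean = (0.6624 + 0.5152 + 0.4725 + 0.3483 + 0.4398) / 5 = 0.488

0.488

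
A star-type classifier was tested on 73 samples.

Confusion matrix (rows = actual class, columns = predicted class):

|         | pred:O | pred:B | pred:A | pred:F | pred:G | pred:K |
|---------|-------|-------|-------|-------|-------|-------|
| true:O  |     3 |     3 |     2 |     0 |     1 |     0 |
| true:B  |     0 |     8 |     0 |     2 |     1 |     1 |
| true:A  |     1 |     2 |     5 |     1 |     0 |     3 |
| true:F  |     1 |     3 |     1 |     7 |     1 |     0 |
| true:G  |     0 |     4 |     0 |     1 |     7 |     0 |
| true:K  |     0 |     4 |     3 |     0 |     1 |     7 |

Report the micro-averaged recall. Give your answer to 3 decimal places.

Micro-averaging pools counts across classes: ΣTP=37, ΣFP=36, ΣFN=36.
Micro-recall = TP/(TP+FN) on pooled counts = 0.507 (equals overall accuracy in single-label multiclass).

0.507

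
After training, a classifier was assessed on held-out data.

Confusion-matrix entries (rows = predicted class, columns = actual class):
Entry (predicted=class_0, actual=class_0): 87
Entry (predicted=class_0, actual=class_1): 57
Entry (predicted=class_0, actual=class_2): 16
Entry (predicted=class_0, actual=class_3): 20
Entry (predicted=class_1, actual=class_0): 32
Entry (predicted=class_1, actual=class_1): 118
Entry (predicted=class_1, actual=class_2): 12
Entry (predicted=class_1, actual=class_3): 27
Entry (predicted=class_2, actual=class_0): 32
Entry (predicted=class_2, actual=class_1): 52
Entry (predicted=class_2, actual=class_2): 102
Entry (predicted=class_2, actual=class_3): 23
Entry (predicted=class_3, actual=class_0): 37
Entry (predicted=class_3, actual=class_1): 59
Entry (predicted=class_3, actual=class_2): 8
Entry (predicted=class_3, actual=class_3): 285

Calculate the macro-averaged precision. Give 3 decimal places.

Per-class precision (TP/(TP+FP)):
  class_0: TP=87, FP=57+16+20=93 → 87/180 = 0.4833
  class_1: TP=118, FP=32+12+27=71 → 118/189 = 0.6243
  class_2: TP=102, FP=32+52+23=107 → 102/209 = 0.4880
  class_3: TP=285, FP=37+59+8=104 → 285/389 = 0.7326
Macro-precision = mean = (0.4833 + 0.6243 + 0.4880 + 0.7326) / 4 = 0.582

0.582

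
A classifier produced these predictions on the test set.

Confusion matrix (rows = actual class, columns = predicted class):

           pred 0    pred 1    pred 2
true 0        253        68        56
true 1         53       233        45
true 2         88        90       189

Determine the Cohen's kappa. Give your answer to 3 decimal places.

0.442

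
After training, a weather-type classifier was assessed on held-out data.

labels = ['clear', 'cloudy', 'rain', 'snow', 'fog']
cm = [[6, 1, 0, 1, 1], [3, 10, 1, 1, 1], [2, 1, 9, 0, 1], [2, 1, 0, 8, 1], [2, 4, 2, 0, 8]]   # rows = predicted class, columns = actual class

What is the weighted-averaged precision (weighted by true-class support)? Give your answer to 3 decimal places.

Per-class precision (TP/(TP+FP)):
  clear: TP=6, FP=1+0+1+1=3 → 6/9 = 0.6667
  cloudy: TP=10, FP=3+1+1+1=6 → 10/16 = 0.6250
  rain: TP=9, FP=2+1+0+1=4 → 9/13 = 0.6923
  snow: TP=8, FP=2+1+0+1=4 → 8/12 = 0.6667
  fog: TP=8, FP=2+4+2+0=8 → 8/16 = 0.5000
Weighted-precision = Σ (supportᵢ/N)·precisionᵢ with N=66: (15/66)·0.6667 + (17/66)·0.6250 + (12/66)·0.6923 + (10/66)·0.6667 + (12/66)·0.5000 = 0.630

0.630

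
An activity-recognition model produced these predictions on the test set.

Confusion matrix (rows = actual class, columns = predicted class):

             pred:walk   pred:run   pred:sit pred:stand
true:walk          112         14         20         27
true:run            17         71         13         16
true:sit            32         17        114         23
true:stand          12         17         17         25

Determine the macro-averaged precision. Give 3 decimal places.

Per-class precision (TP/(TP+FP)):
  walk: TP=112, FP=17+32+12=61 → 112/173 = 0.6474
  run: TP=71, FP=14+17+17=48 → 71/119 = 0.5966
  sit: TP=114, FP=20+13+17=50 → 114/164 = 0.6951
  stand: TP=25, FP=27+16+23=66 → 25/91 = 0.2747
Macro-precision = mean = (0.6474 + 0.5966 + 0.6951 + 0.2747) / 4 = 0.553

0.553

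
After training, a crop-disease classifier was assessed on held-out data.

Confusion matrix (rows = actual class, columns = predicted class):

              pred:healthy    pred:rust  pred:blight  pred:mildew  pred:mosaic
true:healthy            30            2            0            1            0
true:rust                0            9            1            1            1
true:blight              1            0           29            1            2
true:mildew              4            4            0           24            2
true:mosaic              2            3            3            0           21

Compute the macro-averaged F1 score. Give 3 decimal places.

0.777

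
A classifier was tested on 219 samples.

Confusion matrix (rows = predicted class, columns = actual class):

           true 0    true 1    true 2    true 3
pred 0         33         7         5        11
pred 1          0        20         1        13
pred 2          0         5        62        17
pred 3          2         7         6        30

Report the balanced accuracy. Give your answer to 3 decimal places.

0.679

Balanced accuracy = mean of per-class recall.
  0: recall = 33/35 = 0.9429
  1: recall = 20/39 = 0.5128
  2: recall = 62/74 = 0.8378
  3: recall = 30/71 = 0.4225
Mean = (0.9429 + 0.5128 + 0.8378 + 0.4225) / 4 = 0.679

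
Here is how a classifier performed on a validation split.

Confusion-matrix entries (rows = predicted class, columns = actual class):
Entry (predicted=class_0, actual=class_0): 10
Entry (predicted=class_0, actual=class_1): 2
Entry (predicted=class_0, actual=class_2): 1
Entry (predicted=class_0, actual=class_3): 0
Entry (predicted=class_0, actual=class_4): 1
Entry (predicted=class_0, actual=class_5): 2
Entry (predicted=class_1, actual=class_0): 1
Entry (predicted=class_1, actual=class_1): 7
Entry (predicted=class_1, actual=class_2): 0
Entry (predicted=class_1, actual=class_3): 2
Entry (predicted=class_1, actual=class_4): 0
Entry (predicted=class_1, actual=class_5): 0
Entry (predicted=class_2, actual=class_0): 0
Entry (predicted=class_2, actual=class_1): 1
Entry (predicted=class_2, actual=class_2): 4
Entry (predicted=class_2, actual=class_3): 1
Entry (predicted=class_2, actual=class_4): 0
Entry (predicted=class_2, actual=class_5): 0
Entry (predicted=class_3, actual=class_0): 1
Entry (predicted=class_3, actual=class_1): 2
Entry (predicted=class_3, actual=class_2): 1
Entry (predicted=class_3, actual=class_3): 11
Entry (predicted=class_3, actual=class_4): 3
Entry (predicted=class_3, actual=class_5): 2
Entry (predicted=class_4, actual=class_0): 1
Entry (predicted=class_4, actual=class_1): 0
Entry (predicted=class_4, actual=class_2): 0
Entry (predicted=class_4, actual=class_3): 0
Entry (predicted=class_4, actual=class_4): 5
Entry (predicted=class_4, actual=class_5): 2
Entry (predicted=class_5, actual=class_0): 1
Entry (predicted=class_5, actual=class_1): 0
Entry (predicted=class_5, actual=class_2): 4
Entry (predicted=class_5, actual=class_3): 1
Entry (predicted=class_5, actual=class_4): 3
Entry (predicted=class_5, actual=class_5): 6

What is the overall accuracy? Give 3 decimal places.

0.573

Accuracy = trace / total = (10+7+4+11+5+6=43) / 75 = 43/75 = 0.573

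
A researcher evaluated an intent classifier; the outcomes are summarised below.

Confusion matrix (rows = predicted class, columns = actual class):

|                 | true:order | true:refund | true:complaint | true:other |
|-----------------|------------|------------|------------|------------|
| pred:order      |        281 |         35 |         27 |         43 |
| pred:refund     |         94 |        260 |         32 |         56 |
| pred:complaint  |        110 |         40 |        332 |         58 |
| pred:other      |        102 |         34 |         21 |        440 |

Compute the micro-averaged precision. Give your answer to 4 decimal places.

Micro-averaging pools counts across classes: ΣTP=1313, ΣFP=652, ΣFN=652.
Micro-precision = TP/(TP+FP) on pooled counts = 0.6682 (equals overall accuracy in single-label multiclass).

0.6682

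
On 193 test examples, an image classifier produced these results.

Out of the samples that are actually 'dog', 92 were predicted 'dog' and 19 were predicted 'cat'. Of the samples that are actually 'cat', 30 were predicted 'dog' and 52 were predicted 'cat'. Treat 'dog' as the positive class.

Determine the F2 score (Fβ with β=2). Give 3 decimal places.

Fβ = (1+β²)·TP / ((1+β²)·TP + β²·FN + FP), with β²=4
= 5·92 / (5·92 + 4·19 + 30) = 0.813

0.813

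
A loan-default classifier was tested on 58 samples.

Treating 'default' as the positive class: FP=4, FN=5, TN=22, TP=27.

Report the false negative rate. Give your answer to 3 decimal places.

FNR = FN/(FN+TP) = 5/(5+27) = 0.156

0.156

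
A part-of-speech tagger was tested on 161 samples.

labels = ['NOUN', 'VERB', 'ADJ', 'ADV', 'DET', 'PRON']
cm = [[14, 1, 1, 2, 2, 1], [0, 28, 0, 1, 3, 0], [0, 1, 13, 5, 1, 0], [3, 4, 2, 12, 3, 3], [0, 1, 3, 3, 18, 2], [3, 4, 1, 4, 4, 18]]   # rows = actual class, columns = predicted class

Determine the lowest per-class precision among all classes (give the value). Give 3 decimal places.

0.444

Per-class precision (TP/(TP+FP)):
  NOUN: TP=14, FP=0+0+3+0+3=6 → 14/20 = 0.7000
  VERB: TP=28, FP=1+1+4+1+4=11 → 28/39 = 0.7179
  ADJ: TP=13, FP=1+0+2+3+1=7 → 13/20 = 0.6500
  ADV: TP=12, FP=2+1+5+3+4=15 → 12/27 = 0.4444
  DET: TP=18, FP=2+3+1+3+4=13 → 18/31 = 0.5806
  PRON: TP=18, FP=1+0+0+3+2=6 → 18/24 = 0.7500
Lowest is class 'ADV' with precision = 0.444.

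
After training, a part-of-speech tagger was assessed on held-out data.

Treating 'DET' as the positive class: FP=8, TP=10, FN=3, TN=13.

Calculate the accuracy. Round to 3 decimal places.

0.676

Accuracy = (TP+TN)/N = (10+13)/34 = 0.676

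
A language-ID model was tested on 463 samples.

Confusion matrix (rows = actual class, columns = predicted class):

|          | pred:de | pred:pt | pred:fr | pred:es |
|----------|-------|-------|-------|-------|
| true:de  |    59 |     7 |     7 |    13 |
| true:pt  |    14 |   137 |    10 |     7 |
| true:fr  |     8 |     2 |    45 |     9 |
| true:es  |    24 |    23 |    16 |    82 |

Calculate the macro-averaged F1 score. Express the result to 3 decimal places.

Per-class F1 score (2·TP/(2·TP+FP+FN)):
  de: TP=59, FP=14+8+24=46, FN=7+7+13=27 → 118/191 = 0.6178
  pt: TP=137, FP=7+2+23=32, FN=14+10+7=31 → 274/337 = 0.8131
  fr: TP=45, FP=7+10+16=33, FN=8+2+9=19 → 90/142 = 0.6338
  es: TP=82, FP=13+7+9=29, FN=24+23+16=63 → 164/256 = 0.6406
Macro-F1 score = mean = (0.6178 + 0.8131 + 0.6338 + 0.6406) / 4 = 0.676

0.676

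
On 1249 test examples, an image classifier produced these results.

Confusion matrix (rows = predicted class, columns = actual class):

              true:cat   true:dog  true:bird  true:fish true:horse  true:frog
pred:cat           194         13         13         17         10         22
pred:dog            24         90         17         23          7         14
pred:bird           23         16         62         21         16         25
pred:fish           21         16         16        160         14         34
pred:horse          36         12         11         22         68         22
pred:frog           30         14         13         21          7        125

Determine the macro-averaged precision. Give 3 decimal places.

0.537

Per-class precision (TP/(TP+FP)):
  cat: TP=194, FP=13+13+17+10+22=75 → 194/269 = 0.7212
  dog: TP=90, FP=24+17+23+7+14=85 → 90/175 = 0.5143
  bird: TP=62, FP=23+16+21+16+25=101 → 62/163 = 0.3804
  fish: TP=160, FP=21+16+16+14+34=101 → 160/261 = 0.6130
  horse: TP=68, FP=36+12+11+22+22=103 → 68/171 = 0.3977
  frog: TP=125, FP=30+14+13+21+7=85 → 125/210 = 0.5952
Macro-precision = mean = (0.7212 + 0.5143 + 0.3804 + 0.6130 + 0.3977 + 0.5952) / 6 = 0.537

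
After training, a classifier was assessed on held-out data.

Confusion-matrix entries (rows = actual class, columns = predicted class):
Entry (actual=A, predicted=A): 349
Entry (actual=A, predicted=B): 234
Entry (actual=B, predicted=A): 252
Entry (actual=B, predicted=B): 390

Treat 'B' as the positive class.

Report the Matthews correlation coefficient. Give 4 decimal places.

0.2059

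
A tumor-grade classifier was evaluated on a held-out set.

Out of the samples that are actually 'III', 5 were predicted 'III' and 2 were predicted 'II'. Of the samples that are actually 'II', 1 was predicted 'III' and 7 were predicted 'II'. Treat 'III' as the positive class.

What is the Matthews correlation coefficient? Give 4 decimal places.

MCC = (TP·TN − FP·FN) / √((TP+FP)(TP+FN)(TN+FP)(TN+FN))
Numerator = 5·7 − 1·2 = 33
Denominator = √(6·7·8·9) = √3024 = 54.9909
MCC = 33 / 54.9909 = 0.6001

0.6001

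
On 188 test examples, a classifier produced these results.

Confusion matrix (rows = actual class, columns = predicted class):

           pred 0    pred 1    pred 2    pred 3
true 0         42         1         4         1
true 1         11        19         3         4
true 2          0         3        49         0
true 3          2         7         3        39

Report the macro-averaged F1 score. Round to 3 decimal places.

Per-class F1 score (2·TP/(2·TP+FP+FN)):
  0: TP=42, FP=11+0+2=13, FN=1+4+1=6 → 84/103 = 0.8155
  1: TP=19, FP=1+3+7=11, FN=11+3+4=18 → 38/67 = 0.5672
  2: TP=49, FP=4+3+3=10, FN=0+3+0=3 → 98/111 = 0.8829
  3: TP=39, FP=1+4+0=5, FN=2+7+3=12 → 78/95 = 0.8211
Macro-F1 score = mean = (0.8155 + 0.5672 + 0.8829 + 0.8211) / 4 = 0.772

0.772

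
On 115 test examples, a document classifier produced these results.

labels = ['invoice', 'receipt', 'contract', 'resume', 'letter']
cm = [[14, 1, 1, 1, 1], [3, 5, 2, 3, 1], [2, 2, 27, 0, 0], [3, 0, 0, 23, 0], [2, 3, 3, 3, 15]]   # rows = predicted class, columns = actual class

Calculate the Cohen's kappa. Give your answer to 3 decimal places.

0.657

Observed agreement pₒ = trace/N = 84/115 = 0.7304
Expected agreement pₑ = Σ (rowᵢ·colᵢ)/N² = (24·18 + 11·14 + 33·31 + 30·26 + 17·26)/115² = 0.2141
κ = (pₒ − pₑ)/(1 − pₑ) = (0.7304 − 0.2141)/(1 − 0.2141) = 0.657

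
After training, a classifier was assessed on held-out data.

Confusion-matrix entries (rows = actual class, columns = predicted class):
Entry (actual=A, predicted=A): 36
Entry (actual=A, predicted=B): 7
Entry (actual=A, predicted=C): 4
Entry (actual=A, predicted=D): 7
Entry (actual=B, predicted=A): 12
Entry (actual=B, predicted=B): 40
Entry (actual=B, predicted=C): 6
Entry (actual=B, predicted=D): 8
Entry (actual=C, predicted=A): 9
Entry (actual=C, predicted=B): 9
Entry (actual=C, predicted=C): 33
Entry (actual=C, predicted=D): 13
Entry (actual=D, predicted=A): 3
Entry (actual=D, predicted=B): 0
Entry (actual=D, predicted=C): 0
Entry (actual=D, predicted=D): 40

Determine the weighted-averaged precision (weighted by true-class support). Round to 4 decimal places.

0.6782

Per-class precision (TP/(TP+FP)):
  A: TP=36, FP=12+9+3=24 → 36/60 = 0.60000
  B: TP=40, FP=7+9+0=16 → 40/56 = 0.71429
  C: TP=33, FP=4+6+0=10 → 33/43 = 0.76744
  D: TP=40, FP=7+8+13=28 → 40/68 = 0.58824
Weighted-precision = Σ (supportᵢ/N)·precisionᵢ with N=227: (54/227)·0.60000 + (66/227)·0.71429 + (64/227)·0.76744 + (43/227)·0.58824 = 0.6782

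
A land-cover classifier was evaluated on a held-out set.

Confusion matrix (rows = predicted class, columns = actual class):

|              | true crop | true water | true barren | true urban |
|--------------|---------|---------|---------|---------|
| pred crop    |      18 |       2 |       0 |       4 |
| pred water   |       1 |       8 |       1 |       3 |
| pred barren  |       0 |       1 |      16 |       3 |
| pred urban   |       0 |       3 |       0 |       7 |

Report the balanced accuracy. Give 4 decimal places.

0.7179

Balanced accuracy = mean of per-class recall.
  crop: recall = 18/19 = 0.94737
  water: recall = 8/14 = 0.57143
  barren: recall = 16/17 = 0.94118
  urban: recall = 7/17 = 0.41176
Mean = (0.94737 + 0.57143 + 0.94118 + 0.41176) / 4 = 0.7179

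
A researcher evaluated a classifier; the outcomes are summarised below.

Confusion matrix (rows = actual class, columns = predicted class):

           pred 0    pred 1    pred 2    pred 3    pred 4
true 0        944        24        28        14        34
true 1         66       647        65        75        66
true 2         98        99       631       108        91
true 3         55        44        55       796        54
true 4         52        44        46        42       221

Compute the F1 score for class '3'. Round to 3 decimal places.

0.781

One-vs-rest for '3': TP = diagonal; FP = other classes predicted '3'; FN = '3' predicted as other.
F1 score = 2·TP/(2·TP+FP+FN).
3: TP=796, FP=14+75+108+42=239, FN=55+44+55+54=208 → 1592/2039 = 0.7808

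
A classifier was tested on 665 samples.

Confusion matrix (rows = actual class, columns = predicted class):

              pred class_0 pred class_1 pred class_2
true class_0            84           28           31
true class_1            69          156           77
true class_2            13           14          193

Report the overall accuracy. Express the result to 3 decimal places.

0.651

Accuracy = trace / total = (84+156+193=433) / 665 = 433/665 = 0.651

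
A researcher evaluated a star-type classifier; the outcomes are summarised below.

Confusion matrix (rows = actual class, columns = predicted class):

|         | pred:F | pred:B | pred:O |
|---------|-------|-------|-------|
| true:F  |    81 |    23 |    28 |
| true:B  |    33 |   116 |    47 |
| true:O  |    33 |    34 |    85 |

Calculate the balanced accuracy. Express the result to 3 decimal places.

0.588

Balanced accuracy = mean of per-class recall.
  F: recall = 81/132 = 0.6136
  B: recall = 116/196 = 0.5918
  O: recall = 85/152 = 0.5592
Mean = (0.6136 + 0.5918 + 0.5592) / 3 = 0.588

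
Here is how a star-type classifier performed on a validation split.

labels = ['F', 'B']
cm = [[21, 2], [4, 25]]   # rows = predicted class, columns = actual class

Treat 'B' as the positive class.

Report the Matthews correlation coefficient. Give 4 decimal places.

MCC = (TP·TN − FP·FN) / √((TP+FP)(TP+FN)(TN+FP)(TN+FN))
Numerator = 25·21 − 4·2 = 517
Denominator = √(29·27·25·23) = √450225 = 670.9881
MCC = 517 / 670.9881 = 0.7705

0.7705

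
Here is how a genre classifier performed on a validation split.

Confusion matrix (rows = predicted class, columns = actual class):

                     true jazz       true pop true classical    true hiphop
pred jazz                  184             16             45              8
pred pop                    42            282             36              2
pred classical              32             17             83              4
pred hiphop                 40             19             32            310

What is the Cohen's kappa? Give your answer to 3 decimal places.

0.654

Observed agreement pₒ = trace/N = 859/1152 = 0.7457
Expected agreement pₑ = Σ (rowᵢ·colᵢ)/N² = (298·253 + 334·362 + 196·136 + 324·401)/1152² = 0.2659
κ = (pₒ − pₑ)/(1 − pₑ) = (0.7457 − 0.2659)/(1 − 0.2659) = 0.654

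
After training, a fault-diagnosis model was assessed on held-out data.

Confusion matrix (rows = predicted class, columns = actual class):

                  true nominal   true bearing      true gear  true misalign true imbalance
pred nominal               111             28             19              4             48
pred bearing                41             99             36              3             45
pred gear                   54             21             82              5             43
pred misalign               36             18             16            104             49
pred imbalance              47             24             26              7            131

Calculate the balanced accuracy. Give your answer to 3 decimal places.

0.525

Balanced accuracy = mean of per-class recall.
  nominal: recall = 111/289 = 0.3841
  bearing: recall = 99/190 = 0.5211
  gear: recall = 82/179 = 0.4581
  misalign: recall = 104/123 = 0.8455
  imbalance: recall = 131/316 = 0.4146
Mean = (0.3841 + 0.5211 + 0.4581 + 0.8455 + 0.4146) / 5 = 0.525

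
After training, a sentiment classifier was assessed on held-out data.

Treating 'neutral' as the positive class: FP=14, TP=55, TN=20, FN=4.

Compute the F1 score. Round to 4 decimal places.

0.8594

Precision = TP/(TP+FP) = 55/69 = 0.7971
Recall = TP/(TP+FN) = 55/59 = 0.9322
F1 = 2·TP/(2·TP+FP+FN) = 110/128 = 0.8594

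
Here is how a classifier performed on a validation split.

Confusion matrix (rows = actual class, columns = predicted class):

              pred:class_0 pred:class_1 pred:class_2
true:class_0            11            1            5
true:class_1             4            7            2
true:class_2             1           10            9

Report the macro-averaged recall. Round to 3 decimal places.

0.545

Per-class recall (TP/(TP+FN)):
  class_0: TP=11, FN=1+5=6 → 11/17 = 0.6471
  class_1: TP=7, FN=4+2=6 → 7/13 = 0.5385
  class_2: TP=9, FN=1+10=11 → 9/20 = 0.4500
Macro-recall = mean = (0.6471 + 0.5385 + 0.4500) / 3 = 0.545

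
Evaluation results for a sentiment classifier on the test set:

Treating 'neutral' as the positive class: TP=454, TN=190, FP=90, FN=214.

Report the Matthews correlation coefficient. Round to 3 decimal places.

0.330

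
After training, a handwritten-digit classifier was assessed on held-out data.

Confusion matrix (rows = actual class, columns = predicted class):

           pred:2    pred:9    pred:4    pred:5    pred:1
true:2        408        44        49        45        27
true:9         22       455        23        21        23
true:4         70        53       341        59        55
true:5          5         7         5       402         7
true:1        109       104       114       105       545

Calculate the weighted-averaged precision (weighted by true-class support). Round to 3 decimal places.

Per-class precision (TP/(TP+FP)):
  2: TP=408, FP=22+70+5+109=206 → 408/614 = 0.6645
  9: TP=455, FP=44+53+7+104=208 → 455/663 = 0.6863
  4: TP=341, FP=49+23+5+114=191 → 341/532 = 0.6410
  5: TP=402, FP=45+21+59+105=230 → 402/632 = 0.6361
  1: TP=545, FP=27+23+55+7=112 → 545/657 = 0.8295
Weighted-precision = Σ (supportᵢ/N)·precisionᵢ with N=3098: (573/3098)·0.6645 + (544/3098)·0.6863 + (578/3098)·0.6410 + (426/3098)·0.6361 + (977/3098)·0.8295 = 0.712

0.712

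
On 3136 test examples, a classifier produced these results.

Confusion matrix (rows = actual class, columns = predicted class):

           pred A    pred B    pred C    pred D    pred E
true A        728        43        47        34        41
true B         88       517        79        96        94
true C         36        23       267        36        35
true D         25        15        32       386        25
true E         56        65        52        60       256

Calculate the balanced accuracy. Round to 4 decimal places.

0.6804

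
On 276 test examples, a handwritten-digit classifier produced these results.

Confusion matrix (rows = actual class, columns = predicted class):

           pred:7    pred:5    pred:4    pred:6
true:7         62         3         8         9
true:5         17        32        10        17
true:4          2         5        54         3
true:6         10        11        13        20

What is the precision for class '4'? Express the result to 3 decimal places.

One-vs-rest for '4': TP = diagonal; FP = other classes predicted '4'; FN = '4' predicted as other.
precision = TP/(TP+FP).
4: TP=54, FP=8+10+13=31 → 54/85 = 0.6353

0.635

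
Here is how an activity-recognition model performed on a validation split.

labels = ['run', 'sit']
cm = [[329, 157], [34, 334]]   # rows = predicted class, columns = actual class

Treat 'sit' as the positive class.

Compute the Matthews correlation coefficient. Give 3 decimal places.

0.586

MCC = (TP·TN − FP·FN) / √((TP+FP)(TP+FN)(TN+FP)(TN+FN))
Numerator = 334·329 − 34·157 = 104548
Denominator = √(368·491·363·486) = √31876615584 = 178540.2352
MCC = 104548 / 178540.2352 = 0.586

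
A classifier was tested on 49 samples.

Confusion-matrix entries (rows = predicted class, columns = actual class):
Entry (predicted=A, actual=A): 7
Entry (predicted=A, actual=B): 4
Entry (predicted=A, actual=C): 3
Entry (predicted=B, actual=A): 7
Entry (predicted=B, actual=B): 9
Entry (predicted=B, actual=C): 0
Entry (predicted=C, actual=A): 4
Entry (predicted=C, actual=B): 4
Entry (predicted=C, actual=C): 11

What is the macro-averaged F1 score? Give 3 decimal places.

0.550

Per-class F1 score (2·TP/(2·TP+FP+FN)):
  A: TP=7, FP=4+3=7, FN=7+4=11 → 14/32 = 0.4375
  B: TP=9, FP=7+0=7, FN=4+4=8 → 18/33 = 0.5455
  C: TP=11, FP=4+4=8, FN=3+0=3 → 22/33 = 0.6667
Macro-F1 score = mean = (0.4375 + 0.5455 + 0.6667) / 3 = 0.550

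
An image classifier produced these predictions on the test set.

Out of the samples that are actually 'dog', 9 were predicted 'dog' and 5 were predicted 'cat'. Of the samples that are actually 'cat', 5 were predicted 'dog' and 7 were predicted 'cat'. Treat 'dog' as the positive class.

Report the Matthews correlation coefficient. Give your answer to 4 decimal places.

MCC = (TP·TN − FP·FN) / √((TP+FP)(TP+FN)(TN+FP)(TN+FN))
Numerator = 9·7 − 5·5 = 38
Denominator = √(14·14·12·12) = √28224 = 168.0000
MCC = 38 / 168.0000 = 0.2262

0.2262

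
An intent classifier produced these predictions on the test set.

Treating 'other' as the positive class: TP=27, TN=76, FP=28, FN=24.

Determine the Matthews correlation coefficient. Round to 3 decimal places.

0.256

MCC = (TP·TN − FP·FN) / √((TP+FP)(TP+FN)(TN+FP)(TN+FN))
Numerator = 27·76 − 28·24 = 1380
Denominator = √(55·51·104·100) = √29172000 = 5401.1110
MCC = 1380 / 5401.1110 = 0.256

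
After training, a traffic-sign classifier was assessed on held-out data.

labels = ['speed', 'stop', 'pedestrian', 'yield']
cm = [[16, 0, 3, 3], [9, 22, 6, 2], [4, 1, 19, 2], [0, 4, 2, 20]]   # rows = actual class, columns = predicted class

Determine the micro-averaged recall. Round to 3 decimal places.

Micro-averaging pools counts across classes: ΣTP=77, ΣFP=36, ΣFN=36.
Micro-recall = TP/(TP+FN) on pooled counts = 0.681 (equals overall accuracy in single-label multiclass).

0.681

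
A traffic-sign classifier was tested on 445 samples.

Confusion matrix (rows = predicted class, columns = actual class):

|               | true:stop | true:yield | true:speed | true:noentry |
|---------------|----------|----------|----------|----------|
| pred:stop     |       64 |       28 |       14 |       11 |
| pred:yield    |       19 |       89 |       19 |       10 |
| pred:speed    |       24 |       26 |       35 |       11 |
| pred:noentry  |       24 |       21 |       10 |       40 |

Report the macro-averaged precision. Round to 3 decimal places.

0.496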